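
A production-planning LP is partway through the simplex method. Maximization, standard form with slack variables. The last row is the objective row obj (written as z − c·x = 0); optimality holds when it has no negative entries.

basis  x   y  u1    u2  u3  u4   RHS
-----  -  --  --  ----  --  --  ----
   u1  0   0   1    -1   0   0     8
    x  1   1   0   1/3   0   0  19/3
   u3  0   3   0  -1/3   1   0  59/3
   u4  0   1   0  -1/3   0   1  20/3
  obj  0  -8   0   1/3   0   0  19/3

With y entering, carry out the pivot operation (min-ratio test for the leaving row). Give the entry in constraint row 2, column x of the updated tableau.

1

Ratio test on column y — row 1: entry 0 ≤ 0; row 2: (19/3)/1 = 19/3; row 3: (59/3)/3 = 59/9; row 4: (20/3)/1 = 20/3. Minimum is 19/3 at row 2 (x leaves); pivot element 1.
Divide row 2 by 1; eliminate column y from the other rows.
In the new row 2, the x entry is the old entry divided by the pivot: 1/1 = 1.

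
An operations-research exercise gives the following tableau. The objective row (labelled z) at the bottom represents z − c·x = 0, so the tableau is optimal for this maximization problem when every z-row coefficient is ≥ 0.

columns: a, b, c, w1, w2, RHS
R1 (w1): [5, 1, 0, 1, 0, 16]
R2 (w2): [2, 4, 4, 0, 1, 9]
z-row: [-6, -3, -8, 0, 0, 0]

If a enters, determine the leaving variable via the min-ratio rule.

Column a entries and ratios — w1: 16/5 = 16/5; w2: 9/2 = 9/2.
Smallest ratio is 16/5 in the row of w1, so w1 leaves.

w1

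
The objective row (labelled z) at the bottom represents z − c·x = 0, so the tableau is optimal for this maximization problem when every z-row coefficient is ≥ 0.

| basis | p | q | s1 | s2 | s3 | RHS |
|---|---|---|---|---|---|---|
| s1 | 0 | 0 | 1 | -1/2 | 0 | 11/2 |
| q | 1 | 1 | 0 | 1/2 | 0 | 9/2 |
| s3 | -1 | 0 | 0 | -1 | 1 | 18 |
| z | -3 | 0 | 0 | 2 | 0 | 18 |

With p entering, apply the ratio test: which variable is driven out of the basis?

Column p entries and ratios — s1: 0 ≤ 0, skip; q: (9/2)/1 = 9/2; s3: -1 ≤ 0, skip.
Smallest ratio is 9/2 in the row of q, so q leaves.

q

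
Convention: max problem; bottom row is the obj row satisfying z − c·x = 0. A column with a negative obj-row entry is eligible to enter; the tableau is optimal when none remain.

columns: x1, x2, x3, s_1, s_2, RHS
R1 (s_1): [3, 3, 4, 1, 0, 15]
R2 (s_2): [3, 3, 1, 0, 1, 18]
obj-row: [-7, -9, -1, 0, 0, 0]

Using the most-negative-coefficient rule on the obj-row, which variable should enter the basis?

x2

Negative obj-row entries: x1: -7, x2: -9, x3: -1.
The most negative is -9 in column x2, so x2 enters.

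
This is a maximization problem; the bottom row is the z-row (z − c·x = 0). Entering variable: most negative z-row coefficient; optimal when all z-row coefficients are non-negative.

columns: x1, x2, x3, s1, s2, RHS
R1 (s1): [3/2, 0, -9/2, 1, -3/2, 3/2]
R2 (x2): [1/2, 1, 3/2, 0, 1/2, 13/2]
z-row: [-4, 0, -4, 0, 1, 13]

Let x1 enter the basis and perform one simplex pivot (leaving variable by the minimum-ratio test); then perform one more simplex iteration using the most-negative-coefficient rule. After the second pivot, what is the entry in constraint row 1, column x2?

1

Ratio test on column x1 — row 1: (3/2)/(3/2) = 1; row 2: (13/2)/(1/2) = 13. Minimum is 1 at row 1 (s1 leaves); pivot element 3/2.
Divide row 1 by 3/2; eliminate column x1 from the other rows.
Second iteration: most negative z-row entry is -16 in column x3, so x3 enters.
Ratio test on column x3 — row 1: entry -3 ≤ 0; row 2: 6/3 = 2. Minimum is 2 at row 2 (x2 leaves); pivot element 3.
Divide row 2 by 3; eliminate column x3 from the other rows.
After both pivots, the entry at constraint row 1, column x2 is 1.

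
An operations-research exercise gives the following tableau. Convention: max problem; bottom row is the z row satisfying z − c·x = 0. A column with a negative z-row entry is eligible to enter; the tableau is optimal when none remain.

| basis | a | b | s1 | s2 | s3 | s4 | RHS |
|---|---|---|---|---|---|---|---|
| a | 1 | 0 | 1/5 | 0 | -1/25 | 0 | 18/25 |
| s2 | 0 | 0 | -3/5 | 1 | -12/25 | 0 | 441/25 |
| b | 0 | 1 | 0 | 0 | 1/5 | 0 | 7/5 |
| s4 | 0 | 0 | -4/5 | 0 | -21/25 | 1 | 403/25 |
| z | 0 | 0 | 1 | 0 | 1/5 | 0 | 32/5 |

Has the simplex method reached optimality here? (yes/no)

Every z-row coefficient is ≥ 0, so the tableau is optimal.

yes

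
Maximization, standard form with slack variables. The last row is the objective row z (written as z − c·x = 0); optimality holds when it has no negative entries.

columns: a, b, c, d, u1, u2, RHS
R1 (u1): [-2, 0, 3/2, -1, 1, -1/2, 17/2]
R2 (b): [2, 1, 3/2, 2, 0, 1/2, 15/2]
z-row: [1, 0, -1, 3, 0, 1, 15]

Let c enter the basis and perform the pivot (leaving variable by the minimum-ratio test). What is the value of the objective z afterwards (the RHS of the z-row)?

20

Ratio test on column c — row 1: (17/2)/(3/2) = 17/3; row 2: (15/2)/(3/2) = 5. Minimum is 5 at row 2 (b leaves); pivot element 3/2.
Pivot on row 2; the z-row RHS becomes 15 − (-1)·5 = 20.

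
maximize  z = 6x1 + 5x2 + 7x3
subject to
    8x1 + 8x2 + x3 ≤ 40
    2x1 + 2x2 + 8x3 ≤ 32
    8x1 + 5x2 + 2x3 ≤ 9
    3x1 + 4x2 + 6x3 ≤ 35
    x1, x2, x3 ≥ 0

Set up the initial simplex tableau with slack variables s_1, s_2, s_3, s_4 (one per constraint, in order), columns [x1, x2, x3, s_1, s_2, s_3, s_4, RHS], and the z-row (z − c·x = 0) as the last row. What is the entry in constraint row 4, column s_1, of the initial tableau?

Slack s_1 belongs to constraint 1; its column is the unit vector e_1, so the entry in row 4 is 0.

0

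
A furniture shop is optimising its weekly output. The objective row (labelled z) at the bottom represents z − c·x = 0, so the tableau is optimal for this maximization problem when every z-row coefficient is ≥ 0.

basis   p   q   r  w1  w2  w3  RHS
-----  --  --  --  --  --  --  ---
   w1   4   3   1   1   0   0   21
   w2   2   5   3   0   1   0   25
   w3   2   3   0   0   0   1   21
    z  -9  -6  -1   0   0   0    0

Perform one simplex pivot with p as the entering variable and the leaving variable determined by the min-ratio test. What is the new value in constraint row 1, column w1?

1/4

Ratio test on column p — row 1: 21/4 = 21/4; row 2: 25/2 = 25/2; row 3: 21/2 = 21/2. Minimum is 21/4 at row 1 (w1 leaves); pivot element 4.
Divide row 1 by 4; eliminate column p from the other rows.
In the new row 1, the w1 entry is the old entry divided by the pivot: 1/4 = 1/4.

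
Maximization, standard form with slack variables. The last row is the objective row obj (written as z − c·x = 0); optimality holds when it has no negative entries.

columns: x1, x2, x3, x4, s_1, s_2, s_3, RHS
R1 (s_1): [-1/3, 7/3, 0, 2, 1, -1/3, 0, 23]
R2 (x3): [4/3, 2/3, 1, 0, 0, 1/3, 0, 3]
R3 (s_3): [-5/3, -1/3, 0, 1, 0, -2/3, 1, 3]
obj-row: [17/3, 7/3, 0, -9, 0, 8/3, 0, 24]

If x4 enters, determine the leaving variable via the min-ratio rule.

Column x4 entries and ratios — s_1: 23/2 = 23/2; x3: 0 ≤ 0, skip; s_3: 3/1 = 3.
Smallest ratio is 3 in the row of s_3, so s_3 leaves.

s_3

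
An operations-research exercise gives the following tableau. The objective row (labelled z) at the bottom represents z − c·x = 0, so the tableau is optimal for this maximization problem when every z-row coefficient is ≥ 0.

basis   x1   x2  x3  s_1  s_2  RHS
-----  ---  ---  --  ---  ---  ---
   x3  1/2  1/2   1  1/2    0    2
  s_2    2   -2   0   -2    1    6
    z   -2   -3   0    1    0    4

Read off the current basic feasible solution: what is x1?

0

x1 is not in the basis, so in the current basic feasible solution x1 = 0.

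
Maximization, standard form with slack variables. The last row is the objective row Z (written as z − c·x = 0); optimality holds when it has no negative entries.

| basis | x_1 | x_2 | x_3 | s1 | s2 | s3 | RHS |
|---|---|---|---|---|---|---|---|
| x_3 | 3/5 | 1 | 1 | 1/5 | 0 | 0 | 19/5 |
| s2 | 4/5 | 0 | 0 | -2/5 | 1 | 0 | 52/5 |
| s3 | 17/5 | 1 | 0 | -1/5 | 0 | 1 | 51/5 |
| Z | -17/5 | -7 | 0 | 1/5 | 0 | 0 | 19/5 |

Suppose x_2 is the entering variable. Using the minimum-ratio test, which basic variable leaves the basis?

x_3

Column x_2 entries and ratios — x_3: (19/5)/1 = 19/5; s2: 0 ≤ 0, skip; s3: (51/5)/1 = 51/5.
Smallest ratio is 19/5 in the row of x_3, so x_3 leaves.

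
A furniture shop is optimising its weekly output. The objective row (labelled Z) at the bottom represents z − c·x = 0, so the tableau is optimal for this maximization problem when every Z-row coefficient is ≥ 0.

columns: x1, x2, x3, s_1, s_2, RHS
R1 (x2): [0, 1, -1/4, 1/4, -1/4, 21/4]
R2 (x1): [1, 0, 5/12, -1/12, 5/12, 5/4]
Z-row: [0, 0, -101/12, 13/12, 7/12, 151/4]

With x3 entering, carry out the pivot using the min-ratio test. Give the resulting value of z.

Ratio test on column x3 — row 1: entry -1/4 ≤ 0; row 2: (5/4)/(5/12) = 3. Minimum is 3 at row 2 (x1 leaves); pivot element 5/12.
Pivot on row 2; the Z-row RHS becomes 151/4 − (-101/12)·3 = 63.

63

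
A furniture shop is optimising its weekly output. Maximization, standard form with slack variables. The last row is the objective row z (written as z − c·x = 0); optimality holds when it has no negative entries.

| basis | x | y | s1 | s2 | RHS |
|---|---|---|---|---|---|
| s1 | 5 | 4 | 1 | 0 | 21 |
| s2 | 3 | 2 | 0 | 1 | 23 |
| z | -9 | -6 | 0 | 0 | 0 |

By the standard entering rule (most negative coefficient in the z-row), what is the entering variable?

Negative z-row entries: x: -9, y: -6.
The most negative is -9 in column x, so x enters.

x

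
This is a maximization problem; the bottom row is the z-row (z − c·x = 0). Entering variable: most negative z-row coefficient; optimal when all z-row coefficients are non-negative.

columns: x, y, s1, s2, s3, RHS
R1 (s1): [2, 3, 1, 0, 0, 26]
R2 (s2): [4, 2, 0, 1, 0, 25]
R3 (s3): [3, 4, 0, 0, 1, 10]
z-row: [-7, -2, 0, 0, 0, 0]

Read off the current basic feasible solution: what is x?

x is not in the basis, so in the current basic feasible solution x = 0.

0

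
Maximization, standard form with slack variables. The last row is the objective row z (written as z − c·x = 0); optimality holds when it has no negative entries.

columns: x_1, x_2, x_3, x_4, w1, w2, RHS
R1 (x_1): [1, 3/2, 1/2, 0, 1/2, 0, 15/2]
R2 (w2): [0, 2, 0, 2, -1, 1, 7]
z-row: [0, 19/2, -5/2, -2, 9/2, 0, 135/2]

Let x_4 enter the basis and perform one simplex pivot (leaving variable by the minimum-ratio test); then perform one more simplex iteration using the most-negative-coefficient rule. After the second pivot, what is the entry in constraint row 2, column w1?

-1/2

Ratio test on column x_4 — row 1: entry 0 ≤ 0; row 2: 7/2 = 7/2. Minimum is 7/2 at row 2 (w2 leaves); pivot element 2.
Divide row 2 by 2; eliminate column x_4 from the other rows.
Second iteration: most negative z-row entry is -5/2 in column x_3, so x_3 enters.
Ratio test on column x_3 — row 1: (15/2)/(1/2) = 15; row 2: entry 0 ≤ 0. Minimum is 15 at row 1 (x_1 leaves); pivot element 1/2.
Divide row 1 by 1/2; eliminate column x_3 from the other rows.
After both pivots, the entry at constraint row 2, column w1 is -1/2.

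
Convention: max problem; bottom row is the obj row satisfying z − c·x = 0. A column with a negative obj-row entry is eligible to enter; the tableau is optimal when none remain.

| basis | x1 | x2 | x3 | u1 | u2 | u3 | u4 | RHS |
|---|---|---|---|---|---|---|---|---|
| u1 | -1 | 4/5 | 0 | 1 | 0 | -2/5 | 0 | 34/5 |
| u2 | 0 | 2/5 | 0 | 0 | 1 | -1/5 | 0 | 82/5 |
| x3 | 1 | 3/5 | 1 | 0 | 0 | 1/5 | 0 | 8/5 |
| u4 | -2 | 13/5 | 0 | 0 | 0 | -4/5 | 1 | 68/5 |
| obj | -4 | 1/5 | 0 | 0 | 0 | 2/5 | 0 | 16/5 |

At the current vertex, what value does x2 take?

x2 is not in the basis, so in the current basic feasible solution x2 = 0.

0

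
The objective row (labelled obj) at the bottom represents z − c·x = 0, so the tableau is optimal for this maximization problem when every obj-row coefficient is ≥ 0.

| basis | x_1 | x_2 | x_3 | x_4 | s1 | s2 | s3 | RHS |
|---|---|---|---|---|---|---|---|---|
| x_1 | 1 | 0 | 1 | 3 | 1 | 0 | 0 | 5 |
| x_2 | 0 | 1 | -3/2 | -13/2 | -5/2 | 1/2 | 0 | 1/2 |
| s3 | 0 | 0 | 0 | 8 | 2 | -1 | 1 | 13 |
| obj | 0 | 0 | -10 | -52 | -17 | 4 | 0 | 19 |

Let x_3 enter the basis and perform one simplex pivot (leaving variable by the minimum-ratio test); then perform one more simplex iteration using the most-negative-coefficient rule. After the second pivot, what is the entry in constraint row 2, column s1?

Ratio test on column x_3 — row 1: 5/1 = 5; row 2: entry -3/2 ≤ 0; row 3: entry 0 ≤ 0. Minimum is 5 at row 1 (x_1 leaves); pivot element 1.
Divide row 1 by 1; eliminate column x_3 from the other rows.
Second iteration: most negative obj-row entry is -22 in column x_4, so x_4 enters.
Ratio test on column x_4 — row 1: 5/3 = 5/3; row 2: entry -2 ≤ 0; row 3: 13/8 = 13/8. Minimum is 13/8 at row 3 (s3 leaves); pivot element 8.
Divide row 3 by 8; eliminate column x_4 from the other rows.
After both pivots, the entry at constraint row 2, column s1 is -1/2.

-1/2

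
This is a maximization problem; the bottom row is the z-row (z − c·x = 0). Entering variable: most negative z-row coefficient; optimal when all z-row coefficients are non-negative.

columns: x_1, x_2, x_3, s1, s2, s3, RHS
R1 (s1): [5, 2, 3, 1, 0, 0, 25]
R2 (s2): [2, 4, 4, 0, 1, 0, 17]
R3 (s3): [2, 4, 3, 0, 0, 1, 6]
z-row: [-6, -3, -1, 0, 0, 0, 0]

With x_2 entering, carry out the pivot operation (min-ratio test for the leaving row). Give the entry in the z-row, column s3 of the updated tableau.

3/4

Ratio test on column x_2 — row 1: 25/2 = 25/2; row 2: 17/4 = 17/4; row 3: 6/4 = 3/2. Minimum is 3/2 at row 3 (s3 leaves); pivot element 4.
Divide row 3 by 4; eliminate column x_2 from the other rows.
z-row update in column s3: 0 − (-3)·(1/4) = 3/4.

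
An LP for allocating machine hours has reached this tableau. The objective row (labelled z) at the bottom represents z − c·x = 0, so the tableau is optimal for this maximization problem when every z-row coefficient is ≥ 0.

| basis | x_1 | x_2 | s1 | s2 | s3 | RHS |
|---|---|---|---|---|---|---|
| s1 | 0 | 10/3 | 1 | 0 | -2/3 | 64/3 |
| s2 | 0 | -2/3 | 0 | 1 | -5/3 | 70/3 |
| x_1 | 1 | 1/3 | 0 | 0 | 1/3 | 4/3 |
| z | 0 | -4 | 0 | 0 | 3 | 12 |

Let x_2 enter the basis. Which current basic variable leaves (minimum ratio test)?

x_1

Column x_2 entries and ratios — s1: (64/3)/(10/3) = 32/5; s2: -2/3 ≤ 0, skip; x_1: (4/3)/(1/3) = 4.
Smallest ratio is 4 in the row of x_1, so x_1 leaves.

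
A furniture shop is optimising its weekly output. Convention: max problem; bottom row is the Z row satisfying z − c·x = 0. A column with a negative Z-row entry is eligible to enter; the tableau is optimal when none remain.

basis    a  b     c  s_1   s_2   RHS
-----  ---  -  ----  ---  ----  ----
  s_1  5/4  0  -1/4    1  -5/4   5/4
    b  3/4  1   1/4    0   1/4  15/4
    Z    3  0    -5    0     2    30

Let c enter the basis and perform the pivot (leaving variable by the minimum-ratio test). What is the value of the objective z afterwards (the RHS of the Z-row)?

105

Ratio test on column c — row 1: entry -1/4 ≤ 0; row 2: (15/4)/(1/4) = 15. Minimum is 15 at row 2 (b leaves); pivot element 1/4.
Pivot on row 2; the Z-row RHS becomes 30 − (-5)·15 = 105.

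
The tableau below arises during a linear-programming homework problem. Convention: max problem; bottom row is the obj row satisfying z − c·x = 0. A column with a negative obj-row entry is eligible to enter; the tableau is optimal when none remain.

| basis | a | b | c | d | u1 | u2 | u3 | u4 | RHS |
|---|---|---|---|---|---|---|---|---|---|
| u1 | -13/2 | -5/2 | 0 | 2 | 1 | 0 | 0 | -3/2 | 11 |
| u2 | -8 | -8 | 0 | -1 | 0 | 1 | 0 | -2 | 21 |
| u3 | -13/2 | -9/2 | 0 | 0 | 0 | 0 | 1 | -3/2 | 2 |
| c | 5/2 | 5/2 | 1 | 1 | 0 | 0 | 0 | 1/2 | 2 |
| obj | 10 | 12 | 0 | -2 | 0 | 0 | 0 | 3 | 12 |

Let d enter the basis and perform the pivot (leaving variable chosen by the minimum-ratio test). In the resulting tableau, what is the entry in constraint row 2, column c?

Ratio test on column d — row 1: 11/2 = 11/2; row 2: entry -1 ≤ 0; row 3: entry 0 ≤ 0; row 4: 2/1 = 2. Minimum is 2 at row 4 (c leaves); pivot element 1.
Divide row 4 by 1; eliminate column d from the other rows.
Row 2 update in column c: 0 − (-1)·1 = 1.

1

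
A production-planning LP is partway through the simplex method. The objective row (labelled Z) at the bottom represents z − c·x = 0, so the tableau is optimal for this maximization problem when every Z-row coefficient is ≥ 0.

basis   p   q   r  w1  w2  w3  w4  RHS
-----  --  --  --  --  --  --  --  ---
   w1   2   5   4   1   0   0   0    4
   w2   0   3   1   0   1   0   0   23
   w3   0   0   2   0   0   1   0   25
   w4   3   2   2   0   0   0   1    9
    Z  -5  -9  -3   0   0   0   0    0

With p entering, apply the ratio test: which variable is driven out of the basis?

Column p entries and ratios — w1: 4/2 = 2; w2: 0 ≤ 0, skip; w3: 0 ≤ 0, skip; w4: 9/3 = 3.
Smallest ratio is 2 in the row of w1, so w1 leaves.

w1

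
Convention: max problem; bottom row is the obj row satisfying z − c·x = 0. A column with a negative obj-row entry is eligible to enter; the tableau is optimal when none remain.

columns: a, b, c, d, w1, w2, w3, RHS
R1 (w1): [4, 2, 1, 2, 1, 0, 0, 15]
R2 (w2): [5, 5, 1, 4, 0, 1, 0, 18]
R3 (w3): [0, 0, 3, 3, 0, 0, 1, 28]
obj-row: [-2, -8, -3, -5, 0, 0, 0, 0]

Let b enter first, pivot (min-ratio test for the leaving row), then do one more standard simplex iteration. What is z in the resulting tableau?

628/15

Ratio test on column b — row 1: 15/2 = 15/2; row 2: 18/5 = 18/5; row 3: entry 0 ≤ 0. Minimum is 18/5 at row 2 (w2 leaves); pivot element 5.
Pivot on row 2; the obj-row RHS becomes 0 − (-8)·(18/5) = 144/5.
Next entering variable (most negative obj-row entry -7/5): c.
Ratio test on column c — row 1: (39/5)/(3/5) = 13; row 2: (18/5)/(1/5) = 18; row 3: 28/3 = 28/3. Minimum is 28/3 at row 3 (w3 leaves); pivot element 3.
After the second pivot the obj-row RHS is 144/5 − (-7/5)·(28/3) = 628/15.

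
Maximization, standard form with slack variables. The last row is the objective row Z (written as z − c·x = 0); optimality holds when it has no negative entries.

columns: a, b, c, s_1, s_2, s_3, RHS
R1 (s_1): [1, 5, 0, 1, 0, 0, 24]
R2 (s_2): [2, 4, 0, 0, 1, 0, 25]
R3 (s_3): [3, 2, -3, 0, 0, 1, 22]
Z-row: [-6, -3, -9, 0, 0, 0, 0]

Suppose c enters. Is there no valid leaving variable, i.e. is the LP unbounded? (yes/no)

yes

Every constraint-row entry in column c is ≤ 0, so increasing c is unbounded.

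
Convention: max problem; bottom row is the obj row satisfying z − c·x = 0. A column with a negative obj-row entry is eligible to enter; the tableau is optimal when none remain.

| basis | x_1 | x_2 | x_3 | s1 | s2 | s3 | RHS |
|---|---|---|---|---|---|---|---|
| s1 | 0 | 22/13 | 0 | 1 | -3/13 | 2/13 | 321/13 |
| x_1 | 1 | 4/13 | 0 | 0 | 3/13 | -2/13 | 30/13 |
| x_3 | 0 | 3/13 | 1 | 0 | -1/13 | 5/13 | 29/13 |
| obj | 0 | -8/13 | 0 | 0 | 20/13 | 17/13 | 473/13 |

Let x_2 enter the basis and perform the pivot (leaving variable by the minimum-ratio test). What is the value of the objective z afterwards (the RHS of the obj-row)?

41

Ratio test on column x_2 — row 1: (321/13)/(22/13) = 321/22; row 2: (30/13)/(4/13) = 15/2; row 3: (29/13)/(3/13) = 29/3. Minimum is 15/2 at row 2 (x_1 leaves); pivot element 4/13.
Pivot on row 2; the obj-row RHS becomes 473/13 − (-8/13)·(15/2) = 41.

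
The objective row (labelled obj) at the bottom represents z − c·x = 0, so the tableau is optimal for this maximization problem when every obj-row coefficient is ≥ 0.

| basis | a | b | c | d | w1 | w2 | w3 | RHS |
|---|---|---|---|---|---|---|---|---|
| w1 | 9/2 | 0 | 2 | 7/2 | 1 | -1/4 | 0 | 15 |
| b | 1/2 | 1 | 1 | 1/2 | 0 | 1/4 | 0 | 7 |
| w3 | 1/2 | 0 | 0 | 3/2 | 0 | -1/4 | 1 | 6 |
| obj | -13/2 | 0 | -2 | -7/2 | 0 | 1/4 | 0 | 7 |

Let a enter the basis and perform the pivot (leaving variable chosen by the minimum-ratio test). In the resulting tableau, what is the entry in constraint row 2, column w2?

Ratio test on column a — row 1: 15/(9/2) = 10/3; row 2: 7/(1/2) = 14; row 3: 6/(1/2) = 12. Minimum is 10/3 at row 1 (w1 leaves); pivot element 9/2.
Divide row 1 by 9/2; eliminate column a from the other rows.
Row 2 update in column w2: 1/4 − (1/2)·(-1/18) = 5/18.

5/18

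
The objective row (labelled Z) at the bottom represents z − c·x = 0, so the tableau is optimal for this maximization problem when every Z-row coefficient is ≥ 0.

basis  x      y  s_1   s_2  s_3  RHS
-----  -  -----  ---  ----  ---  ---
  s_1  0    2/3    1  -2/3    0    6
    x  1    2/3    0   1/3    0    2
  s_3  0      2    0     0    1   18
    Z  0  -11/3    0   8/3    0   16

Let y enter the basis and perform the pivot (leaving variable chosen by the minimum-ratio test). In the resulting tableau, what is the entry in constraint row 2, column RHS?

3

Ratio test on column y — row 1: 6/(2/3) = 9; row 2: 2/(2/3) = 3; row 3: 18/2 = 9. Minimum is 3 at row 2 (x leaves); pivot element 2/3.
Divide row 2 by 2/3; eliminate column y from the other rows.
In the new row 2, the RHS entry is the old entry divided by the pivot: 2/(2/3) = 3.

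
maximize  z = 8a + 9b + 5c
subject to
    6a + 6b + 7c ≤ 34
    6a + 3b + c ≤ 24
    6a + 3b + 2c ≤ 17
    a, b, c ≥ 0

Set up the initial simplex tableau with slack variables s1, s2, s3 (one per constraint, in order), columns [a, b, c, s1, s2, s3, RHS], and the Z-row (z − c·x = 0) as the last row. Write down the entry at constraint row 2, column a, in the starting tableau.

Constraint 2 has coefficient 6 on a.

6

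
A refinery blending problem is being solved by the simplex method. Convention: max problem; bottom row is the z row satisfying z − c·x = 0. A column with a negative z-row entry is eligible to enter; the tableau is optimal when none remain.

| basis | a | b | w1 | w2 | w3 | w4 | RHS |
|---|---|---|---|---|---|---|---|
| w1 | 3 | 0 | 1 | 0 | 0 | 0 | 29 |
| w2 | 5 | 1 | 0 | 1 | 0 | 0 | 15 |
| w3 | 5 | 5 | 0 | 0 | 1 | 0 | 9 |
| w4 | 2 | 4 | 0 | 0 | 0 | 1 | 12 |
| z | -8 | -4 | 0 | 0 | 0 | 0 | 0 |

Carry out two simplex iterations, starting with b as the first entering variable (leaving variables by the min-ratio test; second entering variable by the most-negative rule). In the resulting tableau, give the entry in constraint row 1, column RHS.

118/5

Ratio test on column b — row 1: entry 0 ≤ 0; row 2: 15/1 = 15; row 3: 9/5 = 9/5; row 4: 12/4 = 3. Minimum is 9/5 at row 3 (w3 leaves); pivot element 5.
Divide row 3 by 5; eliminate column b from the other rows.
Second iteration: most negative z-row entry is -4 in column a, so a enters.
Ratio test on column a — row 1: 29/3 = 29/3; row 2: (66/5)/4 = 33/10; row 3: (9/5)/1 = 9/5; row 4: entry -2 ≤ 0. Minimum is 9/5 at row 3 (b leaves); pivot element 1.
Divide row 3 by 1; eliminate column a from the other rows.
After both pivots, the entry at constraint row 1, column RHS is 118/5.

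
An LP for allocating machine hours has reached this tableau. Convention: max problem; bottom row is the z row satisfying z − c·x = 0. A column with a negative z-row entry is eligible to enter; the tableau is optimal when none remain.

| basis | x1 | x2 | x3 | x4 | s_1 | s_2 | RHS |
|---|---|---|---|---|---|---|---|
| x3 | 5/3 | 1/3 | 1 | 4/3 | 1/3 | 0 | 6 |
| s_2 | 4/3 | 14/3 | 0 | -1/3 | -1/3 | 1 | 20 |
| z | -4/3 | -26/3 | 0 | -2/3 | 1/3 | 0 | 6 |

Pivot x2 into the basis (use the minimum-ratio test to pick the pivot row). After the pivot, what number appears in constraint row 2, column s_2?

3/14

Ratio test on column x2 — row 1: 6/(1/3) = 18; row 2: 20/(14/3) = 30/7. Minimum is 30/7 at row 2 (s_2 leaves); pivot element 14/3.
Divide row 2 by 14/3; eliminate column x2 from the other rows.
In the new row 2, the s_2 entry is the old entry divided by the pivot: 1/(14/3) = 3/14.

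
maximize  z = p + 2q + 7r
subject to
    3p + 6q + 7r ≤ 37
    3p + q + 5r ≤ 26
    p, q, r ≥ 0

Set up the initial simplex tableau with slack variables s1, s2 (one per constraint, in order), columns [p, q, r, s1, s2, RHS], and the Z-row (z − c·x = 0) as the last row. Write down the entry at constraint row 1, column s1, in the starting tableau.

Slack s1 belongs to constraint 1; its column is the unit vector e_1, so the entry in row 1 is 1.

1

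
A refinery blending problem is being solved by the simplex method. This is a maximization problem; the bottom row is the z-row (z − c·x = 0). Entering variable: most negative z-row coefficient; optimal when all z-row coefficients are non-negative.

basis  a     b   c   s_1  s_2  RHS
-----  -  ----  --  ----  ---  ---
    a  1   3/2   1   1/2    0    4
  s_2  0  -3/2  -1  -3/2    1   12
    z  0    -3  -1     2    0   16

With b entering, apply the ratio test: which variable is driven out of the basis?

a

Column b entries and ratios — a: 4/(3/2) = 8/3; s_2: -3/2 ≤ 0, skip.
Smallest ratio is 8/3 in the row of a, so a leaves.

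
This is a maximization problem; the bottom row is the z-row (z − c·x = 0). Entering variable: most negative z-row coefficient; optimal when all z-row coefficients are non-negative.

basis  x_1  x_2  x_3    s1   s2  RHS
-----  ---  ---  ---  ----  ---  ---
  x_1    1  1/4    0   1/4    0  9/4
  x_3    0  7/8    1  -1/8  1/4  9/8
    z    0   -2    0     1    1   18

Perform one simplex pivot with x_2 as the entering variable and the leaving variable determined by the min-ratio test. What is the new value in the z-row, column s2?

11/7

Ratio test on column x_2 — row 1: (9/4)/(1/4) = 9; row 2: (9/8)/(7/8) = 9/7. Minimum is 9/7 at row 2 (x_3 leaves); pivot element 7/8.
Divide row 2 by 7/8; eliminate column x_2 from the other rows.
z-row update in column s2: 1 − (-2)·(2/7) = 11/7.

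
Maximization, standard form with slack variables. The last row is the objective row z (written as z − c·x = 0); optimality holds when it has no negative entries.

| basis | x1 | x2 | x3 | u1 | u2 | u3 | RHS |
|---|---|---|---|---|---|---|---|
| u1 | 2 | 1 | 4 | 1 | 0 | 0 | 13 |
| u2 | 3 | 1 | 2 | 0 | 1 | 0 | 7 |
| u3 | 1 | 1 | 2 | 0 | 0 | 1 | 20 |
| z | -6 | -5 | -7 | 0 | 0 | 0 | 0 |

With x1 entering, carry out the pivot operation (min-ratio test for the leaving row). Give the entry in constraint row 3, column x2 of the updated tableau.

2/3

Ratio test on column x1 — row 1: 13/2 = 13/2; row 2: 7/3 = 7/3; row 3: 20/1 = 20. Minimum is 7/3 at row 2 (u2 leaves); pivot element 3.
Divide row 2 by 3; eliminate column x1 from the other rows.
Row 3 update in column x2: 1 − 1·(1/3) = 2/3.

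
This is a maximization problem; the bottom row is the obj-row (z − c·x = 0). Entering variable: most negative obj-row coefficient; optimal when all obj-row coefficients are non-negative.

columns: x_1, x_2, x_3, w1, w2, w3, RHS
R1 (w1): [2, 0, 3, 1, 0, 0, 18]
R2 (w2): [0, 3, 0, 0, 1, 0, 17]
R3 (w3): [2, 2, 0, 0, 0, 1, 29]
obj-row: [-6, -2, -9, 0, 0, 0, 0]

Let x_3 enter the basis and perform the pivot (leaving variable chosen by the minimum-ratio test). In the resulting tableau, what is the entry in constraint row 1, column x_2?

0

Ratio test on column x_3 — row 1: 18/3 = 6; row 2: entry 0 ≤ 0; row 3: entry 0 ≤ 0. Minimum is 6 at row 1 (w1 leaves); pivot element 3.
Divide row 1 by 3; eliminate column x_3 from the other rows.
In the new row 1, the x_2 entry is the old entry divided by the pivot: 0/3 = 0.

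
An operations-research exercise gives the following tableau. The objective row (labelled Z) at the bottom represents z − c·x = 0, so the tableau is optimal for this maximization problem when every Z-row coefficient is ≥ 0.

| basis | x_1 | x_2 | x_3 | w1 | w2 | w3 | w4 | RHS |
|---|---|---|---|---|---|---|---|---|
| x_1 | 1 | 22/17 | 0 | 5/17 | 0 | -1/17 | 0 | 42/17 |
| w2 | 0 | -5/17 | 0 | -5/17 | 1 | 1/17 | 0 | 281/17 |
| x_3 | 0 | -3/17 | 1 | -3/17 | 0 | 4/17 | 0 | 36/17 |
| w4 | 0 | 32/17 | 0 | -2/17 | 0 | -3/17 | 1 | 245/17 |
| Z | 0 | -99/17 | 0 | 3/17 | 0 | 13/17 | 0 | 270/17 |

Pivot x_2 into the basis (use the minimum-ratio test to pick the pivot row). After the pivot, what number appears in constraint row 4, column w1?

Ratio test on column x_2 — row 1: (42/17)/(22/17) = 21/11; row 2: entry -5/17 ≤ 0; row 3: entry -3/17 ≤ 0; row 4: (245/17)/(32/17) = 245/32. Minimum is 21/11 at row 1 (x_1 leaves); pivot element 22/17.
Divide row 1 by 22/17; eliminate column x_2 from the other rows.
Row 4 update in column w1: -2/17 − (32/17)·(5/22) = -6/11.

-6/11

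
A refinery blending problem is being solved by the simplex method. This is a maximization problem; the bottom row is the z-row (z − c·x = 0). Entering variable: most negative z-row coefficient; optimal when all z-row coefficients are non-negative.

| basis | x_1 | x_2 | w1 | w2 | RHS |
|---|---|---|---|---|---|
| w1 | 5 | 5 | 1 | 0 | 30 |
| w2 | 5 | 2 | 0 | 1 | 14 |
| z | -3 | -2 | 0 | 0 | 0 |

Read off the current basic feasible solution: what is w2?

14

w2 is basic (row 2); its value is the RHS of that row, 14.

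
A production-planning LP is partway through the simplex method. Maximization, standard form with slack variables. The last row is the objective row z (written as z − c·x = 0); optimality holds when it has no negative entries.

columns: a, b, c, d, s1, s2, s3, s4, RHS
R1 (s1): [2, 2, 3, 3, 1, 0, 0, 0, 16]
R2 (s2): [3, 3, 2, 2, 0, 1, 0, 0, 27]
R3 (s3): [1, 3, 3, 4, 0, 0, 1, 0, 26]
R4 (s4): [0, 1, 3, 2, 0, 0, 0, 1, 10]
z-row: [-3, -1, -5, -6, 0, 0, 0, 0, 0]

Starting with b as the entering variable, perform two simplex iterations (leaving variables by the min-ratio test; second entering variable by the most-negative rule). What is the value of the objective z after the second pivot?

Ratio test on column b — row 1: 16/2 = 8; row 2: 27/3 = 9; row 3: 26/3 = 26/3; row 4: 10/1 = 10. Minimum is 8 at row 1 (s1 leaves); pivot element 2.
Pivot on row 1; the z-row RHS becomes 0 − (-1)·8 = 8.
Next entering variable (most negative z-row entry -9/2): d.
Ratio test on column d — row 1: 8/(3/2) = 16/3; row 2: entry -5/2 ≤ 0; row 3: entry -1/2 ≤ 0; row 4: 2/(1/2) = 4. Minimum is 4 at row 4 (s4 leaves); pivot element 1/2.
After the second pivot the z-row RHS is 8 − (-9/2)·4 = 26.

26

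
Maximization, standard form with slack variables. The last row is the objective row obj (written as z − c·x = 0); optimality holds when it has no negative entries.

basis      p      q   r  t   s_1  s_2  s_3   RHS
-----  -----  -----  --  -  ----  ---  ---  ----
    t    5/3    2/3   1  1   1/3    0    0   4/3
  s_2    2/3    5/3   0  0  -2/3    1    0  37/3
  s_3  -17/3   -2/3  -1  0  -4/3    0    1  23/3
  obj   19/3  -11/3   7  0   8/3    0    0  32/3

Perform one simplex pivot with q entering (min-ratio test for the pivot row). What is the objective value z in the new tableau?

18

Ratio test on column q — row 1: (4/3)/(2/3) = 2; row 2: (37/3)/(5/3) = 37/5; row 3: entry -2/3 ≤ 0. Minimum is 2 at row 1 (t leaves); pivot element 2/3.
Pivot on row 1; the obj-row RHS becomes 32/3 − (-11/3)·2 = 18.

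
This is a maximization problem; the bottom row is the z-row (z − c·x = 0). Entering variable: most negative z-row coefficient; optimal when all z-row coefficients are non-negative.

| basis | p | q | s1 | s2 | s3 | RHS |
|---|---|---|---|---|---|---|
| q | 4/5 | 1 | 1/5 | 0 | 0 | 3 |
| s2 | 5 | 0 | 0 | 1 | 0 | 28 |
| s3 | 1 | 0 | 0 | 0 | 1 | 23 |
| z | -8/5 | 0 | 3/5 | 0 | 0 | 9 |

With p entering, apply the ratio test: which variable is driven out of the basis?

q

Column p entries and ratios — q: 3/(4/5) = 15/4; s2: 28/5 = 28/5; s3: 23/1 = 23.
Smallest ratio is 15/4 in the row of q, so q leaves.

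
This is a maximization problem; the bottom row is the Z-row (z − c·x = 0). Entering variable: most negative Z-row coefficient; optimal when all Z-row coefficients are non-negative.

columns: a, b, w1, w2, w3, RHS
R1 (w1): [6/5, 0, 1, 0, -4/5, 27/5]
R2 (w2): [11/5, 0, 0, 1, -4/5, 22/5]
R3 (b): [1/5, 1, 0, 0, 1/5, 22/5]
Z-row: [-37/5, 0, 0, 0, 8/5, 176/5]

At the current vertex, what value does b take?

b is basic (row 3); its value is the RHS of that row, 22/5.

22/5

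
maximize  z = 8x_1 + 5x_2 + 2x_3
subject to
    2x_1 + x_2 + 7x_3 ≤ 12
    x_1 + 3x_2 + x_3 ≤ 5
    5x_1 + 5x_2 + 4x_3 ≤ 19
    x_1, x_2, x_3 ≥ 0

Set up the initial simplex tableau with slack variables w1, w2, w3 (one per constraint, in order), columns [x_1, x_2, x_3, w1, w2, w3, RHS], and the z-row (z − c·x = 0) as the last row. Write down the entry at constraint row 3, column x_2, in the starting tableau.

Constraint 3 has coefficient 5 on x_2.

5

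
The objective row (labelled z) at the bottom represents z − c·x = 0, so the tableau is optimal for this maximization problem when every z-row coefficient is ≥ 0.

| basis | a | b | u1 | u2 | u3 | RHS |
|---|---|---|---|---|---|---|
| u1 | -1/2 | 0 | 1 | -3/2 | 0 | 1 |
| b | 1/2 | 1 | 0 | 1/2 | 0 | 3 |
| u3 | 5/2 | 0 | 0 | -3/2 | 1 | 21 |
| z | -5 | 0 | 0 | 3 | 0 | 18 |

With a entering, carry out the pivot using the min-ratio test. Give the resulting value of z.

Ratio test on column a — row 1: entry -1/2 ≤ 0; row 2: 3/(1/2) = 6; row 3: 21/(5/2) = 42/5. Minimum is 6 at row 2 (b leaves); pivot element 1/2.
Pivot on row 2; the z-row RHS becomes 18 − (-5)·6 = 48.

48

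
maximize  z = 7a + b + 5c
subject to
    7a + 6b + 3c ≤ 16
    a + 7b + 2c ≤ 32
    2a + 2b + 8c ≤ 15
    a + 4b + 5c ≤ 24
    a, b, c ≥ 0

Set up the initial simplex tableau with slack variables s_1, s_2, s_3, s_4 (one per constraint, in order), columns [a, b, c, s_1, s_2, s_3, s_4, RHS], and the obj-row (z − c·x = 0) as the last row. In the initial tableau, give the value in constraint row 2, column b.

7

Constraint 2 has coefficient 7 on b.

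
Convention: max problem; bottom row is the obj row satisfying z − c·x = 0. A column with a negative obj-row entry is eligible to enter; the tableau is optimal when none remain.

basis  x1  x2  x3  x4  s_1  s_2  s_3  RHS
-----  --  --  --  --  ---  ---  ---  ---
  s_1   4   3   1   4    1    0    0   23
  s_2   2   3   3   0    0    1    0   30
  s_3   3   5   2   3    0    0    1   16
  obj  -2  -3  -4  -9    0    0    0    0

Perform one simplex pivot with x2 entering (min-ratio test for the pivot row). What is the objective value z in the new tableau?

Ratio test on column x2 — row 1: 23/3 = 23/3; row 2: 30/3 = 10; row 3: 16/5 = 16/5. Minimum is 16/5 at row 3 (s_3 leaves); pivot element 5.
Pivot on row 3; the obj-row RHS becomes 0 − (-3)·(16/5) = 48/5.

48/5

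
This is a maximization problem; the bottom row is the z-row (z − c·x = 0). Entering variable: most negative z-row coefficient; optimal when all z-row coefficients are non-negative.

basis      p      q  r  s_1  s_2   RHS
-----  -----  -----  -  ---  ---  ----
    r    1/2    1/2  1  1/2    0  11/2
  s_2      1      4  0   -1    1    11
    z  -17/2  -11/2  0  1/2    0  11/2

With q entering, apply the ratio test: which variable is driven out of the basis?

Column q entries and ratios — r: (11/2)/(1/2) = 11; s_2: 11/4 = 11/4.
Smallest ratio is 11/4 in the row of s_2, so s_2 leaves.

s_2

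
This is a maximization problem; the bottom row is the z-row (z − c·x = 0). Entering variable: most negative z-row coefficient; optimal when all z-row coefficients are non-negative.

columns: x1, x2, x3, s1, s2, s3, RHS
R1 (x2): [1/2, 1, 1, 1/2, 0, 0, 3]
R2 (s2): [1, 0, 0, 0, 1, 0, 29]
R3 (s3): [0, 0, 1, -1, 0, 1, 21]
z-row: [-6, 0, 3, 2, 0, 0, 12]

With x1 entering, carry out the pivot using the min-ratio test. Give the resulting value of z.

48

Ratio test on column x1 — row 1: 3/(1/2) = 6; row 2: 29/1 = 29; row 3: entry 0 ≤ 0. Minimum is 6 at row 1 (x2 leaves); pivot element 1/2.
Pivot on row 1; the z-row RHS becomes 12 − (-6)·6 = 48.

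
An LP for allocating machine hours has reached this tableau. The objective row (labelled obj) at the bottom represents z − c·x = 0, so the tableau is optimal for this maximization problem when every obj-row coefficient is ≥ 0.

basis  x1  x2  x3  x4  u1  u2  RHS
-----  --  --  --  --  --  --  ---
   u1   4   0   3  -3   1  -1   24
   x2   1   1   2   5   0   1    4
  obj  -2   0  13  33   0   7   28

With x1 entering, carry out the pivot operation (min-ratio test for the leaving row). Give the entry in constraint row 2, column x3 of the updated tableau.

Ratio test on column x1 — row 1: 24/4 = 6; row 2: 4/1 = 4. Minimum is 4 at row 2 (x2 leaves); pivot element 1.
Divide row 2 by 1; eliminate column x1 from the other rows.
In the new row 2, the x3 entry is the old entry divided by the pivot: 2/1 = 2.

2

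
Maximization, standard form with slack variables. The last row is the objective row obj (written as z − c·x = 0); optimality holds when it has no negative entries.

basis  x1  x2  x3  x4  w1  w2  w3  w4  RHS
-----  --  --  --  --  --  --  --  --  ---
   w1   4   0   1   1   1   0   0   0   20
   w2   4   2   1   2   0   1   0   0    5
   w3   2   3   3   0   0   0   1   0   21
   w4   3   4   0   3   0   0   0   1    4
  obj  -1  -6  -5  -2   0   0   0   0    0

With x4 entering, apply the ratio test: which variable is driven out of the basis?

w4

Column x4 entries and ratios — w1: 20/1 = 20; w2: 5/2 = 5/2; w3: 0 ≤ 0, skip; w4: 4/3 = 4/3.
Smallest ratio is 4/3 in the row of w4, so w4 leaves.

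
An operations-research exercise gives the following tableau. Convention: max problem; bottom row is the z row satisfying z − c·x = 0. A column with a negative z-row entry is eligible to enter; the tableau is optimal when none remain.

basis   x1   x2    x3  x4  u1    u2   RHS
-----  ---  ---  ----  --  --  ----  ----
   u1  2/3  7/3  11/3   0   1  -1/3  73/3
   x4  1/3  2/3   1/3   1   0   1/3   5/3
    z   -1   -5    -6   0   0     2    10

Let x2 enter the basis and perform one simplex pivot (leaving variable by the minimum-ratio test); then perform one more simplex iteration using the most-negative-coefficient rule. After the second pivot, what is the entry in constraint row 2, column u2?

Ratio test on column x2 — row 1: (73/3)/(7/3) = 73/7; row 2: (5/3)/(2/3) = 5/2. Minimum is 5/2 at row 2 (x4 leaves); pivot element 2/3.
Divide row 2 by 2/3; eliminate column x2 from the other rows.
Second iteration: most negative z-row entry is -7/2 in column x3, so x3 enters.
Ratio test on column x3 — row 1: (37/2)/(5/2) = 37/5; row 2: (5/2)/(1/2) = 5. Minimum is 5 at row 2 (x2 leaves); pivot element 1/2.
Divide row 2 by 1/2; eliminate column x3 from the other rows.
After both pivots, the entry at constraint row 2, column u2 is 1.

1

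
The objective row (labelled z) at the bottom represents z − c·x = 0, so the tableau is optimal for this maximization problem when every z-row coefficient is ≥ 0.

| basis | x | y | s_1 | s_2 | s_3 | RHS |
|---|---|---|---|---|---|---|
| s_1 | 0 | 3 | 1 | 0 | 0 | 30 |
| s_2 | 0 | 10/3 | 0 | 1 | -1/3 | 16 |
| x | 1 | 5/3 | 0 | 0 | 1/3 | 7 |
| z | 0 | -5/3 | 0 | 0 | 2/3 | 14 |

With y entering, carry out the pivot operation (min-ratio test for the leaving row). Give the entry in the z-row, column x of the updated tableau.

Ratio test on column y — row 1: 30/3 = 10; row 2: 16/(10/3) = 24/5; row 3: 7/(5/3) = 21/5. Minimum is 21/5 at row 3 (x leaves); pivot element 5/3.
Divide row 3 by 5/3; eliminate column y from the other rows.
z-row update in column x: 0 − (-5/3)·(3/5) = 1.

1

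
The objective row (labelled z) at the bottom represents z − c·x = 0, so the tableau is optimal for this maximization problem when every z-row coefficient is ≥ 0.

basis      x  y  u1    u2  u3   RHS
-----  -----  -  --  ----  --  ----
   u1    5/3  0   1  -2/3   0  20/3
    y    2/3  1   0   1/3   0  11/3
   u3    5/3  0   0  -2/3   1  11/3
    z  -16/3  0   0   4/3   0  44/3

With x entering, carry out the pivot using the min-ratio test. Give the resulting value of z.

132/5

Ratio test on column x — row 1: (20/3)/(5/3) = 4; row 2: (11/3)/(2/3) = 11/2; row 3: (11/3)/(5/3) = 11/5. Minimum is 11/5 at row 3 (u3 leaves); pivot element 5/3.
Pivot on row 3; the z-row RHS becomes 44/3 − (-16/3)·(11/5) = 132/5.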